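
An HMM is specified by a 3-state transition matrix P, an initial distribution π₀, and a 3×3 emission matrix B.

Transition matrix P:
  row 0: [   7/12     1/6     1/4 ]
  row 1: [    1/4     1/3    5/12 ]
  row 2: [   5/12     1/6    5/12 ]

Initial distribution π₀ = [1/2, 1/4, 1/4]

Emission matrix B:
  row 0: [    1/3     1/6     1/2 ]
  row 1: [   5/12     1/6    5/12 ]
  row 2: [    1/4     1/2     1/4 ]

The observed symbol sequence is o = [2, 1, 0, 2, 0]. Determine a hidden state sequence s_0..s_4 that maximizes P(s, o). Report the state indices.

path = [0, 0, 0, 0, 0]

t=0: δ = [2.500e-01, 1.042e-01, 6.250e-02]  (obs o_0=2)
t=1: δ = [2.431e-02, 6.944e-03, 3.125e-02]  ψ = [0, 0, 0]  (obs o_1=1)
t=2: δ = [4.726e-03, 2.170e-03, 3.255e-03]  ψ = [0, 2, 2]  (obs o_2=0)
t=3: δ = [1.378e-03, 3.282e-04, 3.391e-04]  ψ = [0, 0, 2]  (obs o_3=2)
t=4: δ = [2.680e-04, 9.573e-05, 8.615e-05]  ψ = [0, 0, 0]  (obs o_4=0)
backtrack: best end state = 0; path = [0, 0, 0, 0, 0]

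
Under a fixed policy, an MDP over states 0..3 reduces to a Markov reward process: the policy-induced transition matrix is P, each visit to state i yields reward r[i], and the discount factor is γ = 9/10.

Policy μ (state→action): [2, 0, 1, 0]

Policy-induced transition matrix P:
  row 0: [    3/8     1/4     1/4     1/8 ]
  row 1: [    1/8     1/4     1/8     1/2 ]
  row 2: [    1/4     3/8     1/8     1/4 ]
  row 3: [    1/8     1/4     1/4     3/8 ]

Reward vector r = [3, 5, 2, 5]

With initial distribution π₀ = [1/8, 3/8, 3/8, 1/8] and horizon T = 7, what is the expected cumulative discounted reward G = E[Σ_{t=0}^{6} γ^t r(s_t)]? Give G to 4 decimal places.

G = 20.6985

t=0: π = [0.1250, 0.3750, 0.3750, 0.1250], E[r] = 3.6250, γ^t·E[r] = 3.625000, running G = 3.625000
t=1: π = [0.2031, 0.2969, 0.1563, 0.3438], E[r] = 4.1250, γ^t·E[r] = 3.712500, running G = 7.337500
t=2: π = [0.1953, 0.2695, 0.1934, 0.3418], E[r] = 4.0293, γ^t·E[r] = 3.263730, running G = 10.601230
t=3: π = [0.1980, 0.2742, 0.1921, 0.3357], E[r] = 4.0276, γ^t·E[r] = 2.936112, running G = 13.537342
t=4: π = [0.1985, 0.2740, 0.1917, 0.3358], E[r] = 4.0278, γ^t·E[r] = 2.642661, running G = 16.180003
t=5: π = [0.1986, 0.2740, 0.1918, 0.3357], E[r] = 4.0275, γ^t·E[r] = 2.378176, running G = 18.558179
t=6: π = [0.1986, 0.2740, 0.1918, 0.3356], E[r] = 4.0274, γ^t·E[r] = 2.140332, running G = 20.698511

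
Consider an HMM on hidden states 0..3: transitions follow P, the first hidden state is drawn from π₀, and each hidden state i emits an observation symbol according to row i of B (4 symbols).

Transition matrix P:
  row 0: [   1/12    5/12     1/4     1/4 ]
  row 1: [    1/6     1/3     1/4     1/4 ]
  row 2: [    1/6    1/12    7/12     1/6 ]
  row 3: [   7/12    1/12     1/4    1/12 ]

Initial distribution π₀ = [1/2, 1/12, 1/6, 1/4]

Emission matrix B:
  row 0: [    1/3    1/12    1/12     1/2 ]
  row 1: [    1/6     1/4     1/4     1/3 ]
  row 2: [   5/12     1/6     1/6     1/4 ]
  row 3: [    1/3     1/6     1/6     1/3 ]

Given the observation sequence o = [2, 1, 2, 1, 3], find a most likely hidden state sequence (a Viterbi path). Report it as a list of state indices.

t=0: δ = [4.167e-02, 2.083e-02, 2.778e-02, 4.167e-02]  (obs o_0=2)
t=1: δ = [2.025e-03, 4.340e-03, 2.701e-03, 1.736e-03]  ψ = [3, 0, 2, 0]  (obs o_1=1)
t=2: δ = [8.439e-05, 3.617e-04, 2.626e-04, 1.808e-04]  ψ = [3, 1, 2, 1]  (obs o_2=2)
t=3: δ = [8.791e-06, 3.014e-05, 2.553e-05, 1.507e-05]  ψ = [3, 1, 2, 1]  (obs o_3=1)
t=4: δ = [4.396e-06, 3.349e-06, 3.723e-06, 2.512e-06]  ψ = [3, 1, 2, 1]  (obs o_4=3)
backtrack: best end state = 0; path = [0, 1, 1, 3, 0]

path = [0, 1, 1, 3, 0]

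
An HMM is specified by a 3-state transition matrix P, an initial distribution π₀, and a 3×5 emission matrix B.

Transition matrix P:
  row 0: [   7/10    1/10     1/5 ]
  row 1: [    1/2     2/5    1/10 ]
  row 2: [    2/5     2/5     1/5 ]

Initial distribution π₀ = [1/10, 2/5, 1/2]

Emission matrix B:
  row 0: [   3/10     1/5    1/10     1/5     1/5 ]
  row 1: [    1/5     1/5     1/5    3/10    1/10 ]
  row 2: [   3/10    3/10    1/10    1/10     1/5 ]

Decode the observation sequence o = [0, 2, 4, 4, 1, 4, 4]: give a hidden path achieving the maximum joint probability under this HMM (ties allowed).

t=0: δ = [3.000e-02, 8.000e-02, 1.500e-01]  (obs o_0=0)
t=1: δ = [6.000e-03, 1.200e-02, 3.000e-03]  ψ = [2, 2, 2]  (obs o_1=2)
t=2: δ = [1.200e-03, 4.800e-04, 2.400e-04]  ψ = [1, 1, 0]  (obs o_2=4)
t=3: δ = [1.680e-04, 1.920e-05, 4.800e-05]  ψ = [0, 1, 0]  (obs o_3=4)
t=4: δ = [2.352e-05, 3.840e-06, 1.008e-05]  ψ = [0, 2, 0]  (obs o_4=1)
t=5: δ = [3.293e-06, 4.032e-07, 9.408e-07]  ψ = [0, 2, 0]  (obs o_5=4)
t=6: δ = [4.610e-07, 3.763e-08, 1.317e-07]  ψ = [0, 2, 0]  (obs o_6=4)
backtrack: best end state = 0; path = [2, 1, 0, 0, 0, 0, 0]

path = [2, 1, 0, 0, 0, 0, 0]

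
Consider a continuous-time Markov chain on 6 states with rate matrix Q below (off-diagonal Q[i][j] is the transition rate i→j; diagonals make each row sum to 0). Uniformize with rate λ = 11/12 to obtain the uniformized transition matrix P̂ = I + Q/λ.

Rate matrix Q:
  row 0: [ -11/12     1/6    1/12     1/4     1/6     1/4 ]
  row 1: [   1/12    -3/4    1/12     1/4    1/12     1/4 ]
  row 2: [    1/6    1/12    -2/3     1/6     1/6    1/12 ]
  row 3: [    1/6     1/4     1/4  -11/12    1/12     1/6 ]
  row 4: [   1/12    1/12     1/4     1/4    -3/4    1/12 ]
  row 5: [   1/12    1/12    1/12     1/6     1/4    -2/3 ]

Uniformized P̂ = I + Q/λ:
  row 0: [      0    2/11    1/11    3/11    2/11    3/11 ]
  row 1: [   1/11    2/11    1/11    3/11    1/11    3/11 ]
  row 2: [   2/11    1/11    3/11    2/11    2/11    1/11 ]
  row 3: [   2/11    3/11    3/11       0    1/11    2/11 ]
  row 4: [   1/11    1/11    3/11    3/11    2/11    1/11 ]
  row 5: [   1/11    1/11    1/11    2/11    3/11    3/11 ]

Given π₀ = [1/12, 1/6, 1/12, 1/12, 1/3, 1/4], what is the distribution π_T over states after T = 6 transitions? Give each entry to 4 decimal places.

t=0: π = [0.0833, 0.1667, 0.0833, 0.0833, 0.3333, 0.2500]
t=1: π = [0.0985, 0.1288, 0.1818, 0.2197, 0.1818, 0.1894]
t=2: π = [0.1185, 0.1515, 0.1970, 0.1791, 0.1674, 0.1866]
t=3: π = [0.1143, 0.1480, 0.1897, 0.1890, 0.1687, 0.1902]
t=4: π = [0.1149, 0.1491, 0.1904, 0.1866, 0.1685, 0.1904]
t=5: π = [0.1147, 0.1488, 0.1901, 0.1872, 0.1686, 0.1905]
t=6: π = [0.1148, 0.1489, 0.1902, 0.1871, 0.1686, 0.1905]

π = [0.1148, 0.1489, 0.1902, 0.1871, 0.1686, 0.1905]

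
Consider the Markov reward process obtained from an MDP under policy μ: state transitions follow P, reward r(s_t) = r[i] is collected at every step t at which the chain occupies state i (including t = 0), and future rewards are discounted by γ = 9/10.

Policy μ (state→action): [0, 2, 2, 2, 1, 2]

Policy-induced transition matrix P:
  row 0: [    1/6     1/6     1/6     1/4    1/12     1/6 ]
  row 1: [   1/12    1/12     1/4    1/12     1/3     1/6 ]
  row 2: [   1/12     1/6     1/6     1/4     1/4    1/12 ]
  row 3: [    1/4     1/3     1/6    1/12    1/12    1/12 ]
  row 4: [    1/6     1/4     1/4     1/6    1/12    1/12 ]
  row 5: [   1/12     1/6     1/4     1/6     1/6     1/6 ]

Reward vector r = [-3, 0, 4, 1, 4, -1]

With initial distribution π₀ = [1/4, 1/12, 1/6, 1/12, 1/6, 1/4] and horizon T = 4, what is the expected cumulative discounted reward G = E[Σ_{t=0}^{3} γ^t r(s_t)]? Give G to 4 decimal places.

t=0: π = [0.2500, 0.0833, 0.1667, 0.0833, 0.1667, 0.2500], E[r] = 0.4167, γ^t·E[r] = 0.416667, running G = 0.416667
t=1: π = [0.1319, 0.1875, 0.2083, 0.1875, 0.1528, 0.1319], E[r] = 1.1042, γ^t·E[r] = 0.993750, running G = 1.410417
t=2: π = [0.1383, 0.1950, 0.2060, 0.1638, 0.1759, 0.1209], E[r] = 1.1557, γ^t·E[r] = 0.936094, running G = 2.346510
t=3: π = [0.1368, 0.1924, 0.2077, 0.1655, 0.1765, 0.1212], E[r] = 1.1705, γ^t·E[r] = 0.853277, running G = 3.199788

G = 3.1998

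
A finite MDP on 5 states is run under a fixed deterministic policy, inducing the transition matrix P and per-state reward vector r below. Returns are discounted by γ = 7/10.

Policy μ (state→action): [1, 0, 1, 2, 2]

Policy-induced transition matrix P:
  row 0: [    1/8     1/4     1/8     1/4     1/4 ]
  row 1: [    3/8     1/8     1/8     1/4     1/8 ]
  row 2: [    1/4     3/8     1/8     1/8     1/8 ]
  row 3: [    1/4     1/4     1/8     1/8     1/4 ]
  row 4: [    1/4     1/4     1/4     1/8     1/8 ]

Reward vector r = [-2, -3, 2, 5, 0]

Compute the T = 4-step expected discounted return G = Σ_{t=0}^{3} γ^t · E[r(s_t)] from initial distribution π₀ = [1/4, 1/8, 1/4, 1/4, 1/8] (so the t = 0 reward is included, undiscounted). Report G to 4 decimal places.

G = 0.8028

t=0: π = [0.2500, 0.1250, 0.2500, 0.2500, 0.1250], E[r] = 0.8750, γ^t·E[r] = 0.875000, running G = 0.875000
t=1: π = [0.2344, 0.2656, 0.1406, 0.1719, 0.1875], E[r] = -0.1250, γ^t·E[r] = -0.087500, running G = 0.787500
t=2: π = [0.2539, 0.2344, 0.1484, 0.1875, 0.1758], E[r] = 0.0234, γ^t·E[r] = 0.011484, running G = 0.798984
t=3: π = [0.2476, 0.2393, 0.1470, 0.1860, 0.1802], E[r] = 0.0112, γ^t·E[r] = 0.003852, running G = 0.802836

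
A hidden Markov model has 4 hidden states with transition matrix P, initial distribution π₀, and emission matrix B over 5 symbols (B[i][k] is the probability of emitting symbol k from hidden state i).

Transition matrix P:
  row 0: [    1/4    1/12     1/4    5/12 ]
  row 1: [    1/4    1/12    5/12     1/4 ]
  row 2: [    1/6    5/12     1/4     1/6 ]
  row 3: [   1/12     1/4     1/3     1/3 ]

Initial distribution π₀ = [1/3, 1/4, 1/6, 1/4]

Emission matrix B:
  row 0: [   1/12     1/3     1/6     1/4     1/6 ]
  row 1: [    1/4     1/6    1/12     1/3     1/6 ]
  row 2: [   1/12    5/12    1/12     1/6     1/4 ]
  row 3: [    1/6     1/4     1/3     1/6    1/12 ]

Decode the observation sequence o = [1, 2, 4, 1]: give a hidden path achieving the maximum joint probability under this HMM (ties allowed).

t=0: δ = [1.111e-01, 4.167e-02, 6.944e-02, 6.250e-02]  (obs o_0=1)
t=1: δ = [4.630e-03, 2.411e-03, 2.315e-03, 1.543e-02]  ψ = [0, 2, 0, 0]  (obs o_1=2)
t=2: δ = [2.143e-04, 6.430e-04, 1.286e-03, 4.287e-04]  ψ = [3, 3, 3, 3]  (obs o_2=4)
t=3: δ = [7.144e-05, 8.931e-05, 1.340e-04, 5.358e-05]  ψ = [2, 2, 2, 2]  (obs o_3=1)
backtrack: best end state = 2; path = [0, 3, 2, 2]

path = [0, 3, 2, 2]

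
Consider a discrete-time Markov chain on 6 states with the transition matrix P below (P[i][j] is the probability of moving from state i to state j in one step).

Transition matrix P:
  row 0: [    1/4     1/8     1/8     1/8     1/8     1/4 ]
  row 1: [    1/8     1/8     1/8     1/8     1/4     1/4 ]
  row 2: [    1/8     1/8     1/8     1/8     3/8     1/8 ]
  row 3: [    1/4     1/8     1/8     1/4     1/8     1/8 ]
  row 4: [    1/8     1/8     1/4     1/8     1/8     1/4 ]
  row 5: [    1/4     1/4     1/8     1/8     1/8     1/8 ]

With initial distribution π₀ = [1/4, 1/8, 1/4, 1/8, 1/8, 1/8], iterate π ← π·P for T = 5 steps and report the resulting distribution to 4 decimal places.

t=0: π = [0.2500, 0.1250, 0.2500, 0.1250, 0.1250, 0.1250]
t=1: π = [0.1875, 0.1406, 0.1406, 0.1406, 0.2031, 0.1875]
t=2: π = [0.1895, 0.1484, 0.1504, 0.1426, 0.1777, 0.1914]
t=3: π = [0.1904, 0.1489, 0.1472, 0.1428, 0.1812, 0.1895]
t=4: π = [0.1903, 0.1487, 0.1476, 0.1429, 0.1804, 0.1901]
t=5: π = [0.1904, 0.1488, 0.1476, 0.1429, 0.1805, 0.1899]

π = [0.1904, 0.1488, 0.1476, 0.1429, 0.1805, 0.1899]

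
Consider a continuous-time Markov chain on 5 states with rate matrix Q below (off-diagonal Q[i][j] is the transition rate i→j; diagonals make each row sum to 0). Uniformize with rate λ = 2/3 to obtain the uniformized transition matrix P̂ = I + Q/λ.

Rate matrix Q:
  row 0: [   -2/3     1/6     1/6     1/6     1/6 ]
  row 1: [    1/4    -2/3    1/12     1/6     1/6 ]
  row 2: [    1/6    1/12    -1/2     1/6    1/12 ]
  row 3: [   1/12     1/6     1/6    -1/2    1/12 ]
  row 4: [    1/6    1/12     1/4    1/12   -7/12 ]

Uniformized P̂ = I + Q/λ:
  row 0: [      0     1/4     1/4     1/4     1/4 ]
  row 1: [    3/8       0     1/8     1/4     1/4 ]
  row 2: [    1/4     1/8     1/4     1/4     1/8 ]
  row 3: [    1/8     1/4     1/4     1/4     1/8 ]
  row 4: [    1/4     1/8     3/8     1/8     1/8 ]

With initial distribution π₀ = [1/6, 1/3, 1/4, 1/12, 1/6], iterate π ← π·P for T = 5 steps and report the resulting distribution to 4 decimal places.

π = [0.1935, 0.1576, 0.2512, 0.2289, 0.1688]

t=0: π = [0.1667, 0.3333, 0.2500, 0.0833, 0.1667]
t=1: π = [0.2396, 0.1146, 0.2292, 0.2292, 0.1875]
t=2: π = [0.1758, 0.1693, 0.2591, 0.2266, 0.1693]
t=3: π = [0.1989, 0.1541, 0.2500, 0.2288, 0.1681]
t=4: π = [0.1909, 0.1592, 0.2517, 0.2290, 0.1691]
t=5: π = [0.1935, 0.1576, 0.2512, 0.2289, 0.1688]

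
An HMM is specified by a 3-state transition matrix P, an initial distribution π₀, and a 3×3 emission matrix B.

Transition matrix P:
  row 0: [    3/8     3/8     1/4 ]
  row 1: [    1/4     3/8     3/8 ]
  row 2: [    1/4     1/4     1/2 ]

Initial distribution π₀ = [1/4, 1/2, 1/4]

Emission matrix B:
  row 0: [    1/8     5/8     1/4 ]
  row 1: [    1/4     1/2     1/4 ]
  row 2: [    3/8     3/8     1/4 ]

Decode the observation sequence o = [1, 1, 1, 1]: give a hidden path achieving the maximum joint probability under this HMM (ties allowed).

t=0: δ = [1.562e-01, 2.500e-01, 9.375e-02]  (obs o_0=1)
t=1: δ = [3.906e-02, 4.688e-02, 3.516e-02]  ψ = [1, 1, 1]  (obs o_1=1)
t=2: δ = [9.155e-03, 8.789e-03, 6.592e-03]  ψ = [0, 1, 1]  (obs o_2=1)
t=3: δ = [2.146e-03, 1.717e-03, 1.236e-03]  ψ = [0, 0, 1]  (obs o_3=1)
backtrack: best end state = 0; path = [1, 0, 0, 0]

path = [1, 0, 0, 0]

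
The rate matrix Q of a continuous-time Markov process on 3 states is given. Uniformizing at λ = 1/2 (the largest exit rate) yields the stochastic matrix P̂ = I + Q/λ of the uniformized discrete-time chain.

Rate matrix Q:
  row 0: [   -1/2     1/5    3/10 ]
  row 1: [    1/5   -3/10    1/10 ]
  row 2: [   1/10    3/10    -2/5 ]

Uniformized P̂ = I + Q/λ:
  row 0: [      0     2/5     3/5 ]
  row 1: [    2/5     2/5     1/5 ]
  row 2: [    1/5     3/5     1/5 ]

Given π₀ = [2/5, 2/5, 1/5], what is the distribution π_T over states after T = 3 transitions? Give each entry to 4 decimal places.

t=0: π = [0.4000, 0.4000, 0.2000]
t=1: π = [0.2000, 0.4400, 0.3600]
t=2: π = [0.2480, 0.4720, 0.2800]
t=3: π = [0.2448, 0.4560, 0.2992]

π = [0.2448, 0.4560, 0.2992]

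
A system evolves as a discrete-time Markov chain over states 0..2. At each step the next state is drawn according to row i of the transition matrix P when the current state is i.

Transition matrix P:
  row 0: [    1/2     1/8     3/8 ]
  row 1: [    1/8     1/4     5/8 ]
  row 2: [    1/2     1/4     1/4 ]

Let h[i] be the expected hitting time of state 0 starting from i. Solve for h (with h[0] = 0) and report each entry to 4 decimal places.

h = [0.0000, 3.3846, 2.4615]

First-step conditioning: h[0] = 0; for i ≠ 0, h[i] = 1 + Σ_k P[i][k]·h[k].
  h[1] = 1 + 1/4·h[1] + 5/8·h[2]
  h[2] = 1 + 1/4·h[1] + 1/4·h[2]
Solving the 2×2 linear system over states ≠ 0 gives exactly h = [0, 44/13, 32/13] (h[0] = 0 is the target).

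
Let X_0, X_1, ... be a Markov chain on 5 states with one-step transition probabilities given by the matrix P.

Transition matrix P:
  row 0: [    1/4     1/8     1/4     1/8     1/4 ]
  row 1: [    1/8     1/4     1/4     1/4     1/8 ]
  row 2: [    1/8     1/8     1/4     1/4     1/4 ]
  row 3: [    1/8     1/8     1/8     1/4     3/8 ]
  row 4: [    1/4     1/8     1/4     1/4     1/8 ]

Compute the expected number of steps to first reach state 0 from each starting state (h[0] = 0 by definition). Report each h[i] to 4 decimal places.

h = [0.0000, 6.5852, 6.4823, 6.3923, 5.7621]

First-step conditioning: h[0] = 0; for i ≠ 0, h[i] = 1 + Σ_k P[i][k]·h[k].
  h[1] = 1 + 1/4·h[1] + 1/4·h[2] + 1/4·h[3] + 1/8·h[4]
  h[2] = 1 + 1/8·h[1] + 1/4·h[2] + 1/4·h[3] + 1/4·h[4]
  h[3] = 1 + 1/8·h[1] + 1/8·h[2] + 1/4·h[3] + 3/8·h[4]
  h[4] = 1 + 1/8·h[1] + 1/4·h[2] + 1/4·h[3] + 1/8·h[4]
Solving the 4×4 linear system over states ≠ 0 gives exactly h = [0, 2048/311, 2016/311, 1988/311, 1792/311] (h[0] = 0 is the target).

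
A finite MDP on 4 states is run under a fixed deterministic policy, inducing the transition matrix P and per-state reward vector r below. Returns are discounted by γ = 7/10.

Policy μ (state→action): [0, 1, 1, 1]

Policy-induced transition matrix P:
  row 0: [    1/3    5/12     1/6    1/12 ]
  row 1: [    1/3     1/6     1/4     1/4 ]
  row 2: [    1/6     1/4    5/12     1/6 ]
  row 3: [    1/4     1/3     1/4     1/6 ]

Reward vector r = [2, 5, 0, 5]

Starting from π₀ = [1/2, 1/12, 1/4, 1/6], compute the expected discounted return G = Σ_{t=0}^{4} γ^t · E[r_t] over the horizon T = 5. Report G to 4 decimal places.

G = 7.3146

t=0: π = [0.5000, 0.0833, 0.2500, 0.1667], E[r] = 2.2500, γ^t·E[r] = 2.250000, running G = 2.250000
t=1: π = [0.2778, 0.3403, 0.2500, 0.1319], E[r] = 2.9167, γ^t·E[r] = 2.041667, running G = 4.291667
t=2: π = [0.2807, 0.2789, 0.2685, 0.1719], E[r] = 2.8154, γ^t·E[r] = 1.379543, running G = 5.671209
t=3: π = [0.2743, 0.2879, 0.2714, 0.1665], E[r] = 2.8204, γ^t·E[r] = 0.967400, running G = 6.638610
t=4: π = [0.2742, 0.2856, 0.2724, 0.1678], E[r] = 2.8154, γ^t·E[r] = 0.675989, running G = 7.314599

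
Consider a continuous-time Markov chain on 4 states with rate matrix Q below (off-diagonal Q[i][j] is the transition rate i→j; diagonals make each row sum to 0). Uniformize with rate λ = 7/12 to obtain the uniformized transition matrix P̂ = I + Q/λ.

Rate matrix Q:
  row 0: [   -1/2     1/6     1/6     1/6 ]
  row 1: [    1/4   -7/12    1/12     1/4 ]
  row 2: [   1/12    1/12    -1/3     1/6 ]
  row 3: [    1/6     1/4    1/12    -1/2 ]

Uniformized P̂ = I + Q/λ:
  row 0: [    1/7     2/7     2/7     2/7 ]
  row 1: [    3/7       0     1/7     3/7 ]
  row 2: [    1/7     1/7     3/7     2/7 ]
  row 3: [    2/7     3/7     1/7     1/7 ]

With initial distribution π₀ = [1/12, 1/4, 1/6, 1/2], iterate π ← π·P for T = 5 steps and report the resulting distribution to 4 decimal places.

t=0: π = [0.0833, 0.2500, 0.1667, 0.5000]
t=1: π = [0.2857, 0.2619, 0.2024, 0.2500]
t=2: π = [0.2534, 0.2177, 0.2415, 0.2874]
t=3: π = [0.2461, 0.2301, 0.2481, 0.2758]
t=4: π = [0.2480, 0.2239, 0.2489, 0.2792]
t=5: π = [0.2467, 0.2261, 0.2494, 0.2778]

π = [0.2467, 0.2261, 0.2494, 0.2778]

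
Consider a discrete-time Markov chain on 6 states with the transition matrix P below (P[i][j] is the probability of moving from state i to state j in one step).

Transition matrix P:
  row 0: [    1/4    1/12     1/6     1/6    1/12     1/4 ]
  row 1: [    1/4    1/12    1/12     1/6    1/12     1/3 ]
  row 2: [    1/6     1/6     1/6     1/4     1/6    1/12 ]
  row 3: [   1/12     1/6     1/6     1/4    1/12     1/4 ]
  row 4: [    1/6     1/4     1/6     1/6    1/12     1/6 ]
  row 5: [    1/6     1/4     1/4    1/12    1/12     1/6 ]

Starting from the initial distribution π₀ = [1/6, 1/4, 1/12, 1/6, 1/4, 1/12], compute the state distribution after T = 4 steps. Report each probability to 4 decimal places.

t=0: π = [0.1667, 0.2500, 0.0833, 0.1667, 0.2500, 0.0833]
t=1: π = [0.1875, 0.1597, 0.1528, 0.1806, 0.0903, 0.2292]
t=2: π = [0.1806, 0.1644, 0.1725, 0.1753, 0.0961, 0.2112]
t=3: π = [0.1808, 0.1635, 0.1706, 0.1780, 0.0977, 0.2093]
t=4: π = [0.1805, 0.1636, 0.1705, 0.1783, 0.0975, 0.2096]

π = [0.1805, 0.1636, 0.1705, 0.1783, 0.0975, 0.2096]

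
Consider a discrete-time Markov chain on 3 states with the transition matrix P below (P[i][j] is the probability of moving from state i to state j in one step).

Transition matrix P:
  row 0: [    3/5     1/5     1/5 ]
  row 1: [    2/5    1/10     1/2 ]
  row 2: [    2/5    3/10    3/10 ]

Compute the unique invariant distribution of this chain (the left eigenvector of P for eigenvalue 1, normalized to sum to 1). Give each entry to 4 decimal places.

π = [0.5000, 0.2083, 0.2917]

Balance equations π_j = Σ_i π_i·P[i][j]:
  π_0 = 3/5·π_0 + 2/5·π_1 + 2/5·π_2
  π_1 = 1/5·π_0 + 1/10·π_1 + 3/10·π_2
  normalize: π_0 + π_1 + π_2 = 1
Solving the linear system gives exactly π = [1/2, 5/24, 7/24].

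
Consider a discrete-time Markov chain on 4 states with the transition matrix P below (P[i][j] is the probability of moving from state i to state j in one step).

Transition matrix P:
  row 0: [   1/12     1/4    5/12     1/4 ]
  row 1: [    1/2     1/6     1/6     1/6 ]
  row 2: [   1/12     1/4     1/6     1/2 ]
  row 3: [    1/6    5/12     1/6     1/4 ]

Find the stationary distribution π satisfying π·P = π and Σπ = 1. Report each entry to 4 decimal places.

Balance equations π_j = Σ_i π_i·P[i][j]:
  π_0 = 1/12·π_0 + 1/2·π_1 + 1/12·π_2 + 1/6·π_3
  π_1 = 1/4·π_0 + 1/6·π_1 + 1/4·π_2 + 5/12·π_3
  π_2 = 5/12·π_0 + 1/6·π_1 + 1/6·π_2 + 1/6·π_3
  normalize: π_0 + π_1 + π_2 + π_3 = 1
Solving the linear system gives exactly π = [554/2505, 229/835, 556/2505, 236/835].

π = [0.2212, 0.2743, 0.2220, 0.2826]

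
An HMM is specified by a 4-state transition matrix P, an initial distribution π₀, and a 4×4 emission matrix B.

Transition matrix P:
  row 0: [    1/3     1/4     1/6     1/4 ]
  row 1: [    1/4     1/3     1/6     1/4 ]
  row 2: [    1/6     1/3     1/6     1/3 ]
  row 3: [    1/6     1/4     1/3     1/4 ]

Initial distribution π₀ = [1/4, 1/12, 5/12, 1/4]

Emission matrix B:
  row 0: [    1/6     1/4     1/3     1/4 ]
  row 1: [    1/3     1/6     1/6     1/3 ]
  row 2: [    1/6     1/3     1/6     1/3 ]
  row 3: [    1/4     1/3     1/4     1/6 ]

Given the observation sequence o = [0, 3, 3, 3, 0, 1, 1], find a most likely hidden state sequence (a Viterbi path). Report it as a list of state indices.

t=0: δ = [4.167e-02, 2.778e-02, 6.944e-02, 6.250e-02]  (obs o_0=0)
t=1: δ = [3.472e-03, 7.716e-03, 6.944e-03, 3.858e-03]  ψ = [0, 2, 3, 2]  (obs o_1=3)
t=2: δ = [4.823e-04, 8.573e-04, 4.287e-04, 3.858e-04]  ψ = [1, 1, 1, 2]  (obs o_2=3)
t=3: δ = [5.358e-05, 9.526e-05, 4.763e-05, 3.572e-05]  ψ = [1, 1, 1, 1]  (obs o_3=3)
t=4: δ = [3.969e-06, 1.058e-05, 2.646e-06, 5.954e-06]  ψ = [1, 1, 1, 1]  (obs o_4=0)
t=5: δ = [6.615e-07, 5.880e-07, 6.615e-07, 8.820e-07]  ψ = [1, 1, 3, 1]  (obs o_5=1)
t=6: δ = [5.513e-08, 3.675e-08, 9.800e-08, 7.350e-08]  ψ = [0, 2, 3, 2]  (obs o_6=1)
backtrack: best end state = 2; path = [2, 1, 1, 1, 1, 3, 2]

path = [2, 1, 1, 1, 1, 3, 2]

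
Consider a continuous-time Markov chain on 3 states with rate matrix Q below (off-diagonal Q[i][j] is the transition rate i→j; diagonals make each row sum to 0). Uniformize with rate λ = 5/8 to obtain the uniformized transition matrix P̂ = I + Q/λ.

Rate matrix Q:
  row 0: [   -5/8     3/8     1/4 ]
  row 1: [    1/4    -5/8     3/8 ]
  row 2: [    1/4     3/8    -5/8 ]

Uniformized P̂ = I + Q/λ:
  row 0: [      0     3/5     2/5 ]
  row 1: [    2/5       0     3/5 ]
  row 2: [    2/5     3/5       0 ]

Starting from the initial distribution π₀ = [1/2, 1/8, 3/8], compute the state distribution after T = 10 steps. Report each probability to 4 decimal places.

π = [0.2857, 0.3735, 0.3408]

t=0: π = [0.5000, 0.1250, 0.3750]
t=1: π = [0.2000, 0.5250, 0.2750]
t=2: π = [0.3200, 0.2850, 0.3950]
t=3: π = [0.2720, 0.4290, 0.2990]
t=4: π = [0.2912, 0.3426, 0.3662]
t=5: π = [0.2835, 0.3944, 0.3220]
t=6: π = [0.2866, 0.3633, 0.3501]
t=7: π = [0.2854, 0.3820, 0.3326]
t=8: π = [0.2859, 0.3708, 0.3433]
t=9: π = [0.2857, 0.3775, 0.3368]
t=10: π = [0.2857, 0.3735, 0.3408]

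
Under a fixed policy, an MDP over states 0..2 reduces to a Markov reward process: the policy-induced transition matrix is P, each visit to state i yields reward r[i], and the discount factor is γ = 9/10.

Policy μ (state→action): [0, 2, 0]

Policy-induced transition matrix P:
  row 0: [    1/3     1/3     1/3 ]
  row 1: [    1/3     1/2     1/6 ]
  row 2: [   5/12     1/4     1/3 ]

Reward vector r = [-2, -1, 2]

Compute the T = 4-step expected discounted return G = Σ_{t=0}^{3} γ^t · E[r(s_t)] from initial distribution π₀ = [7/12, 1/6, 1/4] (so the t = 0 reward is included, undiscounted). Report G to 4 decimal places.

t=0: π = [0.5833, 0.1667, 0.2500], E[r] = -0.8333, γ^t·E[r] = -0.833333, running G = -0.833333
t=1: π = [0.3542, 0.3403, 0.3056], E[r] = -0.4375, γ^t·E[r] = -0.393750, running G = -1.227083
t=2: π = [0.3588, 0.3646, 0.2766], E[r] = -0.5289, γ^t·E[r] = -0.428438, running G = -1.655521
t=3: π = [0.3564, 0.3710, 0.2726], E[r] = -0.5387, γ^t·E[r] = -0.392695, running G = -2.048216

G = -2.0482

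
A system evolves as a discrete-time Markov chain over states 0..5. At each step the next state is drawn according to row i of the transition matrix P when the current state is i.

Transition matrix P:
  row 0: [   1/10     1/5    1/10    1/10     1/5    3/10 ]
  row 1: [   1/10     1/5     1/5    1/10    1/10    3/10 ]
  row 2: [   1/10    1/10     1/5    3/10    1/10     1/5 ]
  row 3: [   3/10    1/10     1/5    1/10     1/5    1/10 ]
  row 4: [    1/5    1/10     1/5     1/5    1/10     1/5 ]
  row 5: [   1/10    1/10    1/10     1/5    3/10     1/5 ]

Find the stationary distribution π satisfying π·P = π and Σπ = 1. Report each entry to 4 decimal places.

π = [0.1517, 0.1280, 0.1637, 0.1713, 0.1745, 0.2108]

Balance equations π_j = Σ_i π_i·P[i][j]:
  π_0 = 1/10·π_0 + 1/10·π_1 + 1/10·π_2 + 3/10·π_3 + 1/5·π_4 + 1/10·π_5
  π_1 = 1/5·π_0 + 1/5·π_1 + 1/10·π_2 + 1/10·π_3 + 1/10·π_4 + 1/10·π_5
  π_2 = 1/10·π_0 + 1/5·π_1 + 1/5·π_2 + 1/5·π_3 + 1/5·π_4 + 1/10·π_5
  π_3 = 1/10·π_0 + 1/10·π_1 + 3/10·π_2 + 1/10·π_3 + 1/5·π_4 + 1/5·π_5
  π_4 = 1/5·π_0 + 1/10·π_1 + 1/10·π_2 + 1/5·π_3 + 1/10·π_4 + 3/10·π_5
  normalize: π_0 + π_1 + π_2 + π_3 + π_4 + π_5 = 1
Solving the linear system gives exactly π = [5618/37033, 4739/37033, 6064/37033, 6343/37033, 6461/37033, 7808/37033].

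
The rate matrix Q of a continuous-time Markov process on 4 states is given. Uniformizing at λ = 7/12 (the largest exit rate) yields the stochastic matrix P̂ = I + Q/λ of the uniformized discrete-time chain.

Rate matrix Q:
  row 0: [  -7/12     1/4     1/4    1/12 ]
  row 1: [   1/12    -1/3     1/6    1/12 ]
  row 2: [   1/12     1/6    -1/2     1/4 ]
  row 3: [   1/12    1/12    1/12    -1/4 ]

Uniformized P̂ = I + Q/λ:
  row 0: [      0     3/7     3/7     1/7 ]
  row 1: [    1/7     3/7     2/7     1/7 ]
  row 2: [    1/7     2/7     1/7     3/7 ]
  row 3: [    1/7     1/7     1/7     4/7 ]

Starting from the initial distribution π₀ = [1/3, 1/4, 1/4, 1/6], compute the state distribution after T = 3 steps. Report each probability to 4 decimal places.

t=0: π = [0.3333, 0.2500, 0.2500, 0.1667]
t=1: π = [0.0952, 0.3452, 0.2738, 0.2857]
t=2: π = [0.1293, 0.3078, 0.2194, 0.3435]
t=3: π = [0.1244, 0.2991, 0.2238, 0.3528]

π = [0.1244, 0.2991, 0.2238, 0.3528]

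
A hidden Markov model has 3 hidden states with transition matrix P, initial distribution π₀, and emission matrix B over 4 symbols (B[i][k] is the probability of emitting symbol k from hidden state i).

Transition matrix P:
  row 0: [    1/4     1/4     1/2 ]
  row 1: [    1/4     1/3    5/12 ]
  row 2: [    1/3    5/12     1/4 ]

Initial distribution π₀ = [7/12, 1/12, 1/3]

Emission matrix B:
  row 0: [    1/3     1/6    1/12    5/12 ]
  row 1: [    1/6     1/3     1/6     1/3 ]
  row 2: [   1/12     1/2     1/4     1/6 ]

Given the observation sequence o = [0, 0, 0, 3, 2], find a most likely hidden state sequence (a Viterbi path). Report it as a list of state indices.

t=0: δ = [1.944e-01, 1.389e-02, 2.778e-02]  (obs o_0=0)
t=1: δ = [1.620e-02, 8.102e-03, 8.102e-03]  ψ = [0, 0, 0]  (obs o_1=0)
t=2: δ = [1.350e-03, 6.752e-04, 6.752e-04]  ψ = [0, 0, 0]  (obs o_2=0)
t=3: δ = [1.407e-04, 1.125e-04, 1.125e-04]  ψ = [0, 0, 0]  (obs o_3=3)
t=4: δ = [3.126e-06, 7.814e-06, 1.758e-05]  ψ = [2, 2, 0]  (obs o_4=2)
backtrack: best end state = 2; path = [0, 0, 0, 0, 2]

path = [0, 0, 0, 0, 2]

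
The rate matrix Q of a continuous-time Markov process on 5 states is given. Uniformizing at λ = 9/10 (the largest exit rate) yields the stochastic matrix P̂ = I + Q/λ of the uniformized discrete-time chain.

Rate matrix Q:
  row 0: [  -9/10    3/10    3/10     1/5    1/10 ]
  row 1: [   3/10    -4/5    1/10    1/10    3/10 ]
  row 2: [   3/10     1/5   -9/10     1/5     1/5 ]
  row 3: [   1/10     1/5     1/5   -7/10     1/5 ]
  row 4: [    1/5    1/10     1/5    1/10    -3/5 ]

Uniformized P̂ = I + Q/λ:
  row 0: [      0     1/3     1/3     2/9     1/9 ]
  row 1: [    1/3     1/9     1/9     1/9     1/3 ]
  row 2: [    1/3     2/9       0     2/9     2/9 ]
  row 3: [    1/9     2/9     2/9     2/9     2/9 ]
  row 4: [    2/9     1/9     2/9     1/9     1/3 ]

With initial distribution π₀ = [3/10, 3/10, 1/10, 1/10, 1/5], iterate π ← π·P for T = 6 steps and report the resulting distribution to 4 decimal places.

t=0: π = [0.3000, 0.3000, 0.1000, 0.1000, 0.2000]
t=1: π = [0.1889, 0.2000, 0.2000, 0.1667, 0.2444]
t=2: π = [0.2062, 0.1938, 0.1765, 0.1728, 0.2506]
t=3: π = [0.1984, 0.1957, 0.1844, 0.1728, 0.2487]
t=4: π = [0.2012, 0.1949, 0.1815, 0.1728, 0.2496]
t=5: π = [0.2001, 0.1952, 0.1826, 0.1728, 0.2493]
t=6: π = [0.2005, 0.1951, 0.1822, 0.1728, 0.2494]

π = [0.2005, 0.1951, 0.1822, 0.1728, 0.2494]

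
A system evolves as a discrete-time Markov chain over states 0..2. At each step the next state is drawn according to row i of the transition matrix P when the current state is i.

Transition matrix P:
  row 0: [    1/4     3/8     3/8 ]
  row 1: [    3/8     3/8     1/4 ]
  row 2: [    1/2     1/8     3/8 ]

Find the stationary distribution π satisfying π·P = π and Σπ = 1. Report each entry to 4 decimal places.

π = [0.3710, 0.2903, 0.3387]

Balance equations π_j = Σ_i π_i·P[i][j]:
  π_0 = 1/4·π_0 + 3/8·π_1 + 1/2·π_2
  π_1 = 3/8·π_0 + 3/8·π_1 + 1/8·π_2
  normalize: π_0 + π_1 + π_2 = 1
Solving the linear system gives exactly π = [23/62, 9/31, 21/62].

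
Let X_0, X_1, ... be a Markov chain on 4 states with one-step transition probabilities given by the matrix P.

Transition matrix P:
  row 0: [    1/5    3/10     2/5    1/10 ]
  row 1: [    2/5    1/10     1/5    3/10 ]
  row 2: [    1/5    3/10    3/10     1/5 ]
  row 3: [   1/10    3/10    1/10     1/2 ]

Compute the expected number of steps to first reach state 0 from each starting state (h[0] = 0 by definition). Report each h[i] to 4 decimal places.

h = [0.0000, 3.8798, 4.5902, 5.2459]

First-step conditioning: h[0] = 0; for i ≠ 0, h[i] = 1 + Σ_k P[i][k]·h[k].
  h[1] = 1 + 1/10·h[1] + 1/5·h[2] + 3/10·h[3]
  h[2] = 1 + 3/10·h[1] + 3/10·h[2] + 1/5·h[3]
  h[3] = 1 + 3/10·h[1] + 1/10·h[2] + 1/2·h[3]
Solving the 3×3 linear system over states ≠ 0 gives exactly h = [0, 710/183, 280/61, 320/61] (h[0] = 0 is the target).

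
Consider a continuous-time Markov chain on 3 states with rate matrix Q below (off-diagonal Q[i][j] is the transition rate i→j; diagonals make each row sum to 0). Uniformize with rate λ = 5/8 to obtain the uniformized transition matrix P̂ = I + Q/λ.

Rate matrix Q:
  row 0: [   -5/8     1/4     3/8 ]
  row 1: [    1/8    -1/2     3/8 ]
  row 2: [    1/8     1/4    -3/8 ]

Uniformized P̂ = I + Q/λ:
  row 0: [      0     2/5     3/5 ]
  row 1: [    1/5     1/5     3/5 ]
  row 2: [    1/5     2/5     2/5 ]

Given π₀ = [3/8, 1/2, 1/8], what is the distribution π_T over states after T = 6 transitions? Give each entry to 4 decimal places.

t=0: π = [0.3750, 0.5000, 0.1250]
t=1: π = [0.1250, 0.3000, 0.5750]
t=2: π = [0.1750, 0.3400, 0.4850]
t=3: π = [0.1650, 0.3320, 0.5030]
t=4: π = [0.1670, 0.3336, 0.4994]
t=5: π = [0.1666, 0.3333, 0.5001]
t=6: π = [0.1667, 0.3333, 0.5000]

π = [0.1667, 0.3333, 0.5000]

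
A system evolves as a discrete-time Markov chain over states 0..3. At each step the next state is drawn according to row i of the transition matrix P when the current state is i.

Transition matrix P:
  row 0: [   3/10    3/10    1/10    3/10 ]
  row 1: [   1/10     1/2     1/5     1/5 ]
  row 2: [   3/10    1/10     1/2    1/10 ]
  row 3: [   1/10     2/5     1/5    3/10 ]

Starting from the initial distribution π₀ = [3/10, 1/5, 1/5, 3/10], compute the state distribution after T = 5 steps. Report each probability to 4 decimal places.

t=0: π = [0.3000, 0.2000, 0.2000, 0.3000]
t=1: π = [0.2000, 0.3300, 0.2300, 0.2400]
t=2: π = [0.1860, 0.3440, 0.2490, 0.2210]
t=3: π = [0.1870, 0.3411, 0.2561, 0.2158]
t=4: π = [0.1886, 0.3386, 0.2581, 0.2147]
t=5: π = [0.1894, 0.3376, 0.2586, 0.2145]

π = [0.1894, 0.3376, 0.2586, 0.2145]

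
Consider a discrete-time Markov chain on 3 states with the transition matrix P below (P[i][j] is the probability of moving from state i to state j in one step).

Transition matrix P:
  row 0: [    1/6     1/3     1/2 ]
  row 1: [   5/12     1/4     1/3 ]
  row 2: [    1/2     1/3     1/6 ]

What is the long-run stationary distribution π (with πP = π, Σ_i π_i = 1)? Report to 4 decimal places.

π = [0.3558, 0.3077, 0.3365]

Balance equations π_j = Σ_i π_i·P[i][j]:
  π_0 = 1/6·π_0 + 5/12·π_1 + 1/2·π_2
  π_1 = 1/3·π_0 + 1/4·π_1 + 1/3·π_2
  normalize: π_0 + π_1 + π_2 = 1
Solving the linear system gives exactly π = [37/104, 4/13, 35/104].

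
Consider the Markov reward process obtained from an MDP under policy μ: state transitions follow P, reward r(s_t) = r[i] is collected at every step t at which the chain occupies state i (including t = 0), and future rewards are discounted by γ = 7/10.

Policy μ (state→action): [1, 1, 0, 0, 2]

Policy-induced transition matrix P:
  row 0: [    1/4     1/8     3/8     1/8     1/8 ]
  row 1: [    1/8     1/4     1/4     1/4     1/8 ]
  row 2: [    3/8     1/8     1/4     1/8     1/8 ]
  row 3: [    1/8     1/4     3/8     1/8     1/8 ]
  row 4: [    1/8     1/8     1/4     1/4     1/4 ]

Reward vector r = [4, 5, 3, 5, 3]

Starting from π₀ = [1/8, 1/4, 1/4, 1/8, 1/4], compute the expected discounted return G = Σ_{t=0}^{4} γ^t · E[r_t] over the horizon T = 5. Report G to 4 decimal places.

G = 10.7955

t=0: π = [0.1250, 0.2500, 0.2500, 0.1250, 0.2500], E[r] = 3.8750, γ^t·E[r] = 3.875000, running G = 3.875000
t=1: π = [0.2031, 0.1719, 0.2813, 0.1875, 0.1563], E[r] = 3.9219, γ^t·E[r] = 2.745313, running G = 6.620313
t=2: π = [0.2207, 0.1699, 0.2988, 0.1660, 0.1445], E[r] = 3.8926, γ^t·E[r] = 1.907363, running G = 8.527676
t=3: π = [0.2273, 0.1670, 0.2983, 0.1643, 0.1431], E[r] = 3.8899, γ^t·E[r] = 1.334233, running G = 9.861909
t=4: π = [0.2280, 0.1664, 0.2990, 0.1638, 0.1429], E[r] = 3.8883, γ^t·E[r] = 0.933590, running G = 10.795498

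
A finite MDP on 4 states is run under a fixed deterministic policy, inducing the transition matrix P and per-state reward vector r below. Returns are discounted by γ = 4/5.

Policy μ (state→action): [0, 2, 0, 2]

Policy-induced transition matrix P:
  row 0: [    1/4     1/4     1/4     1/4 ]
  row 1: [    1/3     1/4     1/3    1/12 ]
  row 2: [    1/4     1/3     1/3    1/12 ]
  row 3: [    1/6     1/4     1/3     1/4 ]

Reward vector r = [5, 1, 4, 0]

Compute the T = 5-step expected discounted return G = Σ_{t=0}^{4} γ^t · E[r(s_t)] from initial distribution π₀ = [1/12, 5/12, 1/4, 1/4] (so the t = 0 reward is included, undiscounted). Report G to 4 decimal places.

t=0: π = [0.0833, 0.4167, 0.2500, 0.2500], E[r] = 1.8333, γ^t·E[r] = 1.833333, running G = 1.833333
t=1: π = [0.2639, 0.2708, 0.3264, 0.1389], E[r] = 2.8958, γ^t·E[r] = 2.316667, running G = 4.150000
t=2: π = [0.2610, 0.2772, 0.3113, 0.1505], E[r] = 2.8275, γ^t·E[r] = 1.809630, running G = 5.959630
t=3: π = [0.2606, 0.2759, 0.3116, 0.1519], E[r] = 2.8251, γ^t·E[r] = 1.446444, running G = 7.406074
t=4: π = [0.2603, 0.2760, 0.3116, 0.1521], E[r] = 2.8241, γ^t·E[r] = 1.156762, running G = 8.562836

G = 8.5628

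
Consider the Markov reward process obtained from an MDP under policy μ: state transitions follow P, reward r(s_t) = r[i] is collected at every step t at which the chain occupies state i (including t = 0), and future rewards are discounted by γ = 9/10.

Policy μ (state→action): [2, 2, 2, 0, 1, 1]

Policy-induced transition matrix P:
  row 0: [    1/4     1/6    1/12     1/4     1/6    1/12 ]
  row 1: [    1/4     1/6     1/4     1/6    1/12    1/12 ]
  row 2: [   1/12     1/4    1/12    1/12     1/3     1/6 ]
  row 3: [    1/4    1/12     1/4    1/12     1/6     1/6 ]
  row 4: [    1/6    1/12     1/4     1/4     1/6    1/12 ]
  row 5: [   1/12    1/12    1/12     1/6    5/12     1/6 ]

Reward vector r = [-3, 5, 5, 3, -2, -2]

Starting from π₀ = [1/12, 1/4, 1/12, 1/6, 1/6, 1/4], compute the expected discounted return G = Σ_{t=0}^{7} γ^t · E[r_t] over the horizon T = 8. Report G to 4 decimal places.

t=0: π = [0.0833, 0.2500, 0.0833, 0.1667, 0.1667, 0.2500], E[r] = 1.0833, γ^t·E[r] = 1.083333, running G = 1.083333
t=1: π = [0.1806, 0.1250, 0.1806, 0.1667, 0.2222, 0.1250], E[r] = 0.7917, γ^t·E[r] = 0.712500, running G = 1.795833
t=2: π = [0.1806, 0.1389, 0.1690, 0.1713, 0.2176, 0.1227], E[r] = 0.8310, γ^t·E[r] = 0.673125, running G = 2.468958
t=3: π = [0.1833, 0.1381, 0.1713, 0.1715, 0.2139, 0.1219], E[r] = 0.8401, γ^t·E[r] = 0.612422, running G = 3.081380
t=4: π = [0.1833, 0.1387, 0.1706, 0.1712, 0.2142, 0.1221], E[r] = 0.8375, γ^t·E[r] = 0.549461, running G = 3.630841
t=5: π = [0.1834, 0.1386, 0.1707, 0.1713, 0.2141, 0.1220], E[r] = 0.8381, γ^t·E[r] = 0.494864, running G = 4.125705
t=6: π = [0.1834, 0.1386, 0.1707, 0.1713, 0.2141, 0.1220], E[r] = 0.8379, γ^t·E[r] = 0.445319, running G = 4.571023
t=7: π = [0.1834, 0.1386, 0.1707, 0.1713, 0.2141, 0.1220], E[r] = 0.8380, γ^t·E[r] = 0.400792, running G = 4.971815

G = 4.9718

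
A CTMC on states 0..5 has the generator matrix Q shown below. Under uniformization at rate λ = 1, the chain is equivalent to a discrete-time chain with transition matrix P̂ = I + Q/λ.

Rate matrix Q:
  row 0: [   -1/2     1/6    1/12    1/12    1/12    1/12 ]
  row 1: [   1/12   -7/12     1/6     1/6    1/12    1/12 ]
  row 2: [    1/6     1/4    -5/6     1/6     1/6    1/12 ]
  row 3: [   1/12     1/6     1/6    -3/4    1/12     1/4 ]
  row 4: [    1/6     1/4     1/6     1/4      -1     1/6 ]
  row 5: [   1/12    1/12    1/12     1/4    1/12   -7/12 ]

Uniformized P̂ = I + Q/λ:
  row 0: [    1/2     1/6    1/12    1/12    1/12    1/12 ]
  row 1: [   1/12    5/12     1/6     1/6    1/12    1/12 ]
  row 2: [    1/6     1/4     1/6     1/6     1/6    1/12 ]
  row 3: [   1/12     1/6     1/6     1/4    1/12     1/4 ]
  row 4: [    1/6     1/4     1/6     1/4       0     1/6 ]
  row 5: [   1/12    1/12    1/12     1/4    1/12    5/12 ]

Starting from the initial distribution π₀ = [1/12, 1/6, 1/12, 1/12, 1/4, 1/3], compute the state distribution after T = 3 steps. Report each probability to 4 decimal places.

π = [0.1690, 0.2227, 0.1365, 0.1939, 0.0872, 0.1907]

t=0: π = [0.0833, 0.1667, 0.0833, 0.0833, 0.2500, 0.3333]
t=1: π = [0.1458, 0.2083, 0.1319, 0.2153, 0.0694, 0.2292]
t=2: π = [0.1609, 0.2164, 0.1354, 0.1973, 0.0885, 0.2014]
t=3: π = [0.1690, 0.2227, 0.1365, 0.1939, 0.0872, 0.1907]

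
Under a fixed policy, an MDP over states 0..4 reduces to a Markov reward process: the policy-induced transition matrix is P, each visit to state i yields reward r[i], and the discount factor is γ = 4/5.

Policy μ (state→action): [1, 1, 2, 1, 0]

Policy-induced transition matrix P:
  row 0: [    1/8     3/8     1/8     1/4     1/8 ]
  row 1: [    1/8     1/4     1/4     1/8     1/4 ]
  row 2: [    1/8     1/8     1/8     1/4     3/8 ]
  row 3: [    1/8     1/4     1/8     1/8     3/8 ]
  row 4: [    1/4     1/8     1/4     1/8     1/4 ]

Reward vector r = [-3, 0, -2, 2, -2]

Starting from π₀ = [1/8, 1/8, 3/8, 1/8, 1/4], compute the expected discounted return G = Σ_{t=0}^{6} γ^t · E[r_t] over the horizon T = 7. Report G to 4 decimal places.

t=0: π = [0.1250, 0.1250, 0.3750, 0.1250, 0.2500], E[r] = -1.3750, γ^t·E[r] = -1.375000, running G = -1.375000
t=1: π = [0.1563, 0.1875, 0.1719, 0.1875, 0.2969], E[r] = -1.0313, γ^t·E[r] = -0.825000, running G = -2.200000
t=2: π = [0.1621, 0.2109, 0.1855, 0.1660, 0.2754], E[r] = -1.0762, γ^t·E[r] = -0.688750, running G = -2.888750
t=3: π = [0.1594, 0.2126, 0.1858, 0.1685, 0.2737], E[r] = -1.0603, γ^t·E[r] = -0.542875, running G = -3.431625
t=4: π = [0.1592, 0.2125, 0.1858, 0.1682, 0.2744], E[r] = -1.0616, γ^t·E[r] = -0.434838, running G = -3.866463
t=5: π = [0.1593, 0.2124, 0.1859, 0.1681, 0.2743], E[r] = -1.0620, γ^t·E[r] = -0.348005, running G = -4.214468
t=6: π = [0.1593, 0.2124, 0.1858, 0.1681, 0.2743], E[r] = -1.0619, γ^t·E[r] = -0.278382, running G = -4.492850

G = -4.4928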